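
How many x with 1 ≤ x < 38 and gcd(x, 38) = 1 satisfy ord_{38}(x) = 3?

2

φ(38) = φ(2)·φ(19) = 1·18 = 18 = 2 · 3^2.
In a cyclic group of order 18, there are φ(d) elements of order d for each divisor d of 18, and zero for non-divisors.
3 | 18, and φ(3) = 3 − 1 = 2.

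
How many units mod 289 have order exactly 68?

φ(289) = φ(17^2) = 17·(17−1) = 272 = 2^4 · 17.
Since (Z/289Z)^× is cyclic of order 272, the number of elements of order d is φ(d) when d | 272 and 0 otherwise.
68 = 2^2 · 17 divides 272, and φ(68) = 32.

32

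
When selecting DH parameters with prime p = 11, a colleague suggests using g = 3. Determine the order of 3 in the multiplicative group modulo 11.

5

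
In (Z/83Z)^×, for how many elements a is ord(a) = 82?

40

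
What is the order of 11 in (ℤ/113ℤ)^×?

ord(11) | φ(113) = 113 − 1 = 112 = 2^4 · 7.
Divisors of 112: 1, 2, 4, 7, 8, 14, 16, 28, 56, 112.
Check 11^d mod 113 for each divisor in increasing order:
11^1 ≡ 11 (mod 113)
11^2 ≡ 8 (mod 113)
11^4 ≡ 64 (mod 113)
11^7 ≡ 95 (mod 113)
11^8 ≡ 28 (mod 113)
11^14 ≡ 98 (mod 113)
11^16 ≡ 106 (mod 113)
11^28 ≡ 112 (mod 113)
11^56 ≡ 1 (mod 113) ✓
Therefore the multiplicative order of 11 modulo 113 is 56.

56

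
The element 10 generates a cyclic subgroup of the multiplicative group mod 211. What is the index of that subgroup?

7

The order of 10 must divide φ(211) = 211 − 1 = 210 = 2 · 3 · 5 · 7.
Divisors of 210: 1, 2, 3, 5, 6, 7, 10, 14, 15, 21, 30, 35, 42, 70, 105, 210.
Compute 10^d (mod 211) for the divisors d until we hit 1:
10^1 ≡ 10 (mod 211)
10^2 ≡ 100 (mod 211)
10^3 ≡ 156 (mod 211)
10^5 ≡ 197 (mod 211)
10^6 ≡ 71 (mod 211)
10^7 ≡ 77 (mod 211)
10^10 ≡ 196 (mod 211)
10^14 ≡ 21 (mod 211)
10^15 ≡ 210 (mod 211)
10^21 ≡ 140 (mod 211)
10^30 ≡ 1 (mod 211) ✓
So ord_211(10) = 30, hence |⟨10⟩| = 30.
The index is φ(211) / ord(10) = 210 / 30 = 7.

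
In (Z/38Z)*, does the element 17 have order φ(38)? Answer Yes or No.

φ(38) = φ(2)·φ(19) = 1·18 = 18 = 2 · 3^2.
It suffices to check that the order of 17 is not a proper divisor of 18: compute 17^(18/q) for q ∈ {2, 3}.
17^9 ≡ 1 (mod 38)  [q = 2: ≡ 1 ✗]
17^6 ≡ 7 (mod 38)  [q = 3: ≢ 1 ✓]
The check at q = 2 fails, so 17 generates a proper subgroup.

No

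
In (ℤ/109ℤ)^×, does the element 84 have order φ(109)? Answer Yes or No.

φ(109) = 109 − 1 = 108 = 2^2 · 3^3.
84 is a primitive root mod 109 iff 84^(φ(109)/q) ≢ 1 for every prime q | φ(109), i.e. q ∈ {2, 3}.
84^54 ≡ 1 (mod 109)  [q = 2: ≡ 1 ✗]
84^36 ≡ 45 (mod 109)  [q = 3: ≢ 1 ✓]
Since 84^54 ≡ 1, the order of 84 divides 54 < 108, so 84 is not a primitive root.

No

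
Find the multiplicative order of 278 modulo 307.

153

The order of 278 must divide φ(307) = 307 − 1 = 306 = 2 · 3^2 · 17.
Divisors of 306: 1, 2, 3, 6, 9, 17, 18, 34, 51, 102, 153, 306.
Test each divisor d:
278^1 ≡ 278
278^2 ≡ 227
278^3 ≡ 171
278^6 ≡ 76
278^9 ≡ 102
278^17 ≡ 287
278^18 ≡ 273
278^34 ≡ 93
278^51 ≡ 289
278^102 ≡ 17
278^153 ≡ 1
So ord_307(278) = 153.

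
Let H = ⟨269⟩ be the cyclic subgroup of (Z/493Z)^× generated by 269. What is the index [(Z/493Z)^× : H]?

4

Since 269 ∈ (Z/493Z)^×, its order divides φ(493) = φ(17·29) = (17−1)·(29−1) = 16·28 = 448 = 2^6 · 7.
Divisors of 448: 1, 2, 4, 7, 8, 14, 16, 28, 32, 56, 64, 112, 224, 448.
Test each divisor d:
269^1 ≡ 269 (mod 493)
269^2 ≡ 383 (mod 493)
269^4 ≡ 268 (mod 493)
269^7 ≡ 278 (mod 493)
269^8 ≡ 339 (mod 493)
269^14 ≡ 376 (mod 493)
269^16 ≡ 52 (mod 493)
269^28 ≡ 378 (mod 493)
269^32 ≡ 239 (mod 493)
269^56 ≡ 407 (mod 493)
269^64 ≡ 426 (mod 493)
269^112 ≡ 1 (mod 493) ✓
So ord_493(269) = 112, hence |⟨269⟩| = 112.
[(Z/493Z)^× : ⟨269⟩] = 448/112 = 4.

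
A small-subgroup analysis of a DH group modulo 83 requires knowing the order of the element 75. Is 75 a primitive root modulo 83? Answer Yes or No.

No

φ(83) = 83 − 1 = 82 = 2 · 41.
Test 75^(82/q) mod 83 for each prime factor q of 82:
75^41 ≡ 1 (mod 83)  [q = 2: ≡ 1 ✗]
75^2 ≡ 64 (mod 83)  [q = 41: ≢ 1 ✓]
Since 75^41 ≡ 1, the order of 75 divides 41 < 82, so 75 is not a primitive root.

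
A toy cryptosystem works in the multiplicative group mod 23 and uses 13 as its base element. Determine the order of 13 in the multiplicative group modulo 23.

11

ord(13) | φ(23) = 23 − 1 = 22 = 2 · 11.
Divisors of 22: 1, 2, 11, 22.
Evaluate successive powers at the divisors of 22:
13^1 ≡ 13 (mod 23)
13^2 ≡ 8 (mod 23)
13^11 ≡ 1 (mod 23) ✓
So ord_23(13) = 11.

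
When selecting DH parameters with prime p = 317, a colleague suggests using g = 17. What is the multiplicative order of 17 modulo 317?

ord(17) | φ(317) = 317 − 1 = 316 = 2^2 · 79.
Divisors of 316: 1, 2, 4, 79, 158, 316.
Test each divisor d:
17^1 ≡ 17
17^2 ≡ 289
17^4 ≡ 150
17^79 ≡ 114
17^158 ≡ 316
17^316 ≡ 1
The smallest such exponent is 316, so the order of 17 is 316.

316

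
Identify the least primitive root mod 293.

2

φ(293) = 293 − 1 = 292 = 2^2 · 73.
Test candidates g = 2, 3, … against the prime factors q ∈ {2, 73} of φ(293): g is a generator iff g^(292/q) ≢ 1 for every such q.
g = 2: 2^146 ≡ 292; 2^4 ≡ 16 — none is 1, so 2 is a primitive root.
Hence the least primitive root of 293 is 2.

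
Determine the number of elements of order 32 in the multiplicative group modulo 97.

φ(97) = 97 − 1 = 96 = 2^5 · 3.
Since (Z/97Z)^× is cyclic of order 96, the number of elements of order d is φ(d) when d | 96 and 0 otherwise.
32 = 2^5 divides 96, and φ(32) = 16.

16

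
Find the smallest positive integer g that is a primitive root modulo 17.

3

φ(17) = 17 − 1 = 16 = 2^4.
Test candidates g = 2, 3, … against the prime factors q ∈ {2} of φ(17): g is a generator iff g^(16/q) ≢ 1 for every such q.
g = 2: 2^8 ≡ 1 — hits 1, so not a primitive root.
g = 3: 3^8 ≡ 16 — none is 1, so 3 is a primitive root.
The smallest primitive root modulo 17 is 3.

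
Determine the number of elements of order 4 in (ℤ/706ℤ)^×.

2

φ(706) = φ(2)·φ(353) = 1·352 = 352 = 2^5 · 11.
Since (Z/706Z)^× is cyclic of order 352, the number of elements of order d is φ(d) when d | 352 and 0 otherwise.
4 = 2^2 divides 352, and φ(4) = 2.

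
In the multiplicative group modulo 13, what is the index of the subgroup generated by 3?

4

ord(3) | φ(13) = 13 − 1 = 12 = 2^2 · 3.
Divisors of 12: 1, 2, 3, 4, 6, 12.
Test each divisor d:
3^1 ≡ 3 (mod 13)
3^2 ≡ 9 (mod 13)
3^3 ≡ 1 (mod 13) ✓
Thus |⟨3⟩| = ord(3) = 3.
Index = |(Z/13Z)^×| / |⟨3⟩| = 12 / 3 = 4.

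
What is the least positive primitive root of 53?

φ(53) = 53 − 1 = 52 = 2^2 · 13.
Test candidates g = 2, 3, … against the prime factors q ∈ {2, 13} of φ(53): g is a generator iff g^(52/q) ≢ 1 for every such q.
g = 2: 2^26 ≡ 52; 2^4 ≡ 16 — none is 1, so 2 is a primitive root.
The smallest primitive root modulo 53 is 2.

2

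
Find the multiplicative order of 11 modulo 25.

5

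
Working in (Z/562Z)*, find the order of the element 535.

280

By Lagrange's theorem, ord_562(535) divides φ(562) = φ(2)·φ(281) = 1·280 = 280 = 2^3 · 5 · 7.
Divisors of 280: 1, 2, 4, 5, 7, 8, 10, 14, 20, 28, 35, 40, 56, 70, 140, 280.
Check 535^d mod 562 for each divisor in increasing order:
535^1 ≡ 535 (mod 562)
535^2 ≡ 167 (mod 562)
535^4 ≡ 351 (mod 562)
535^5 ≡ 77 (mod 562)
535^7 ≡ 495 (mod 562)
535^8 ≡ 123 (mod 562)
535^10 ≡ 309 (mod 562)
535^14 ≡ 555 (mod 562)
535^20 ≡ 503 (mod 562)
535^28 ≡ 49 (mod 562)
535^35 ≡ 89 (mod 562)
535^40 ≡ 109 (mod 562)
535^56 ≡ 153 (mod 562)
535^70 ≡ 53 (mod 562)
535^140 ≡ 561 (mod 562)
535^280 ≡ 1 (mod 562) ✓
Therefore the multiplicative order of 535 modulo 562 is 280.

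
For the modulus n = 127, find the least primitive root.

3

φ(127) = 127 − 1 = 126 = 2 · 3^2 · 7.
Test candidates g = 2, 3, … against the prime factors q ∈ {2, 3, 7} of φ(127): g is a generator iff g^(126/q) ≢ 1 for every such q.
g = 2: 2^63 ≡ 1 — hits 1, so not a primitive root.
g = 3: 3^63 ≡ 126; 3^42 ≡ 107; 3^18 ≡ 4 — none is 1, so 3 is a primitive root.
So 3 is the smallest generator of (Z/127Z)^×.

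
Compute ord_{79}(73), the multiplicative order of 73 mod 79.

ord(73) | φ(79) = 79 − 1 = 78 = 2 · 3 · 13.
Divisors of 78: 1, 2, 3, 6, 13, 26, 39, 78.
Evaluate successive powers at the divisors of 78:
73^1 ≡ 73 (mod 79)
73^2 ≡ 36 (mod 79)
73^3 ≡ 21 (mod 79)
73^6 ≡ 46 (mod 79)
73^13 ≡ 23 (mod 79)
73^26 ≡ 55 (mod 79)
73^39 ≡ 1 (mod 79) ✓
Hence ord(73) = 39.

39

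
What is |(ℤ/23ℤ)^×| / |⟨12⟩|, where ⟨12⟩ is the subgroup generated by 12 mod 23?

2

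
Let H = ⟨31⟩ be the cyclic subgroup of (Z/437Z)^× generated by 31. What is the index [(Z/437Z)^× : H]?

6

Since 31 ∈ (Z/437Z)^×, its order divides φ(437) = φ(19·23) = (19−1)·(23−1) = 18·22 = 396 = 2^2 · 3^2 · 11.
Divisors of 396: 1, 2, 3, 4, 6, 9, 11, 12, 18, 22, 33, 36, 44, 66, 99, 132, 198, 396.
Test each divisor d:
31^1 ≡ 31 (mod 437)
31^2 ≡ 87 (mod 437)
31^3 ≡ 75 (mod 437)
31^4 ≡ 140 (mod 437)
31^6 ≡ 381 (mod 437)
31^9 ≡ 170 (mod 437)
31^11 ≡ 369 (mod 437)
31^12 ≡ 77 (mod 437)
31^18 ≡ 58 (mod 437)
31^22 ≡ 254 (mod 437)
31^33 ≡ 208 (mod 437)
31^36 ≡ 305 (mod 437)
31^44 ≡ 277 (mod 437)
31^66 ≡ 1 (mod 437) ✓
So ord_437(31) = 66, hence |⟨31⟩| = 66.
[(Z/437Z)^× : ⟨31⟩] = 396/66 = 6.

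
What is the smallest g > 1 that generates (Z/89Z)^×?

φ(89) = 89 − 1 = 88 = 2^3 · 11.
Test candidates g = 2, 3, … against the prime factors q ∈ {2, 11} of φ(89): g is a generator iff g^(88/q) ≢ 1 for every such q.
g = 2: 2^44 ≡ 1 — hits 1, so not a primitive root.
g = 3: 3^44 ≡ 88; 3^8 ≡ 64 — none is 1, so 3 is a primitive root.
The smallest primitive root modulo 89 is 3.

3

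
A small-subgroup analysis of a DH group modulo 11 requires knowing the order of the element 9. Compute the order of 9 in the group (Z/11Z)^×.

5

By Lagrange's theorem, ord_11(9) divides φ(11) = 11 − 1 = 10 = 2 · 5.
Divisors of 10: 1, 2, 5, 10.
Check 9^d mod 11 for each divisor in increasing order:
9^1 ≡ 9 (mod 11)
9^2 ≡ 4 (mod 11)
9^5 ≡ 1 (mod 11) ✓
Hence ord(9) = 5.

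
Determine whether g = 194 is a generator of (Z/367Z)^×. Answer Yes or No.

Yes

φ(367) = 367 − 1 = 366 = 2 · 3 · 61.
It suffices to check that the order of 194 is not a proper divisor of 366: compute 194^(366/q) for q ∈ {2, 3, 61}.
194^183 ≡ 366 (mod 367)  [q = 2: ≢ 1 ✓]
194^122 ≡ 83 (mod 367)  [q = 3: ≢ 1 ✓]
194^6 ≡ 322 (mod 367)  [q = 61: ≢ 1 ✓]
All checks pass, so 194 has order 366 and is a primitive root modulo 367.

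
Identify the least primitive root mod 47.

φ(47) = 47 − 1 = 46 = 2 · 23.
g is a primitive root iff g^(46/q) ≢ 1 (mod 47) for each prime q ∈ {2, 23}.
g = 2: 2^23 ≡ 1 — hits 1, so not a primitive root.
g = 3: 3^23 ≡ 1 — hits 1, so not a primitive root.
g = 4: 4^23 ≡ 1 — hits 1, so not a primitive root.
g = 5: 5^23 ≡ 46; 5^2 ≡ 25 — none is 1, so 5 is a primitive root.
Hence the least primitive root of 47 is 5.

5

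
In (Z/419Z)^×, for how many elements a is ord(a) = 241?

φ(419) = 419 − 1 = 418 = 2 · 11 · 19.
In a cyclic group of order 418, there are φ(d) elements of order d for each divisor d of 418, and zero for non-divisors.
Here 418 is not a multiple of 241, so there are no elements of order 241.

0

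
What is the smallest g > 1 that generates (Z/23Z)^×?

5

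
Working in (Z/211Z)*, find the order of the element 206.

70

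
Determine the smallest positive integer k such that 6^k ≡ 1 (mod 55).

ord(6) | φ(55) = φ(5·11) = (5−1)·(11−1) = 4·10 = 40 = 2^3 · 5.
Divisors of 40: 1, 2, 4, 5, 8, 10, 20, 40.
Evaluate successive powers at the divisors of 40:
6^1 ≡ 6 (mod 55)
6^2 ≡ 36 (mod 55)
6^4 ≡ 31 (mod 55)
6^5 ≡ 21 (mod 55)
6^8 ≡ 26 (mod 55)
6^10 ≡ 1 (mod 55) ✓
So ord_55(6) = 10.

10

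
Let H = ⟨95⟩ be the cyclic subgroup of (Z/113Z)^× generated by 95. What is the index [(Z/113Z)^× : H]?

14

By Lagrange's theorem, ord_113(95) divides φ(113) = 113 − 1 = 112 = 2^4 · 7.
Divisors of 112: 1, 2, 4, 7, 8, 14, 16, 28, 56, 112.
Check 95^d mod 113 for each divisor in increasing order:
95^1 ≡ 95
95^2 ≡ 98
95^4 ≡ 112
95^7 ≡ 69
95^8 ≡ 1
Thus |⟨95⟩| = ord(95) = 8.
The index is φ(113) / ord(95) = 112 / 8 = 14.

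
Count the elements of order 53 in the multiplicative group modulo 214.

φ(214) = φ(2)·φ(107) = 1·106 = 106 = 2 · 53.
In a cyclic group of order 106, there are φ(d) elements of order d for each divisor d of 106, and zero for non-divisors.
53 | 106, and φ(53) = 53 − 1 = 52.

52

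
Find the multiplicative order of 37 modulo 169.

156

Since 37 ∈ (Z/169Z)^×, its order divides φ(169) = φ(13^2) = 13·(13−1) = 156 = 2^2 · 3 · 13.
Divisors of 156: 1, 2, 3, 4, 6, 12, 13, 26, 39, 52, 78, 156.
Check 37^d mod 169 for each divisor in increasing order:
37^1 ≡ 37
37^2 ≡ 17
37^3 ≡ 122
37^4 ≡ 120
37^6 ≡ 12
37^12 ≡ 144
37^13 ≡ 89
37^26 ≡ 147
37^39 ≡ 70
37^52 ≡ 146
37^78 ≡ 168
37^156 ≡ 1
Hence ord(37) = 156.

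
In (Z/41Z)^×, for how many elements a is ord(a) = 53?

φ(41) = 41 − 1 = 40 = 2^3 · 5.
Since (Z/41Z)^× is cyclic of order 40, the number of elements of order d is φ(d) when d | 40 and 0 otherwise.
Since 53 ∤ 40, the count is 0.

0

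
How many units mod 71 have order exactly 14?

φ(71) = 71 − 1 = 70 = 2 · 5 · 7.
In a cyclic group of order 70, there are φ(d) elements of order d for each divisor d of 70, and zero for non-divisors.
14 = 2 · 7 divides 70, and φ(14) = 6.

6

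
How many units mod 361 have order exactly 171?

108

φ(361) = φ(19^2) = 19·(19−1) = 342 = 2 · 3^2 · 19.
Since (Z/361Z)^× is cyclic of order 342, the number of elements of order d is φ(d) when d | 342 and 0 otherwise.
171 = 3^2 · 19 divides 342, and φ(171) = 108.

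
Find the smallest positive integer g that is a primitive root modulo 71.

φ(71) = 71 − 1 = 70 = 2 · 5 · 7.
Test candidates g = 2, 3, … against the prime factors q ∈ {2, 5, 7} of φ(71): g is a generator iff g^(70/q) ≢ 1 for every such q.
g = 2: 2^35 ≡ 1 — hits 1, so not a primitive root.
g = 3: 3^35 ≡ 1 — hits 1, so not a primitive root.
g = 4: 4^35 ≡ 1 — hits 1, so not a primitive root.
g = 5: 5^35 ≡ 1 — hits 1, so not a primitive root.
g = 6: 6^35 ≡ 1 — hits 1, so not a primitive root.
g = 7: 7^35 ≡ 70; 7^14 ≡ 54; 7^10 ≡ 45 — none is 1, so 7 is a primitive root.
So 7 is the smallest generator of (Z/71Z)^×.

7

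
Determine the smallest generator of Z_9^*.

2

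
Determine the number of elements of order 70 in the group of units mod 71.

24

φ(71) = 71 − 1 = 70 = 2 · 5 · 7.
In a cyclic group of order 70, there are φ(d) elements of order d for each divisor d of 70, and zero for non-divisors.
70 = 2 · 5 · 7 divides 70, and φ(70) = 24.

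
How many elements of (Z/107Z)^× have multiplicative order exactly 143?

0

φ(107) = 107 − 1 = 106 = 2 · 53.
In a cyclic group of order 106, there are φ(d) elements of order d for each divisor d of 106, and zero for non-divisors.
Here 106 is not a multiple of 143, so there are no elements of order 143.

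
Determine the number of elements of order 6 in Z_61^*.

2

φ(61) = 61 − 1 = 60 = 2^2 · 3 · 5.
Since (Z/61Z)^× is cyclic of order 60, the number of elements of order d is φ(d) when d | 60 and 0 otherwise.
6 = 2 · 3 divides 60, and φ(6) = 2.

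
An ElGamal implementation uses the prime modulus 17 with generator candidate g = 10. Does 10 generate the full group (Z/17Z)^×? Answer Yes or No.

φ(17) = 17 − 1 = 16 = 2^4.
It suffices to check that the order of 10 is not a proper divisor of 16: compute 10^(16/q) for q ∈ {2}.
10^8 ≡ 16 (mod 17)  [q = 2: ≢ 1 ✓]
None equal 1, so ord_17(10) = 16: 10 is a primitive root.

Yes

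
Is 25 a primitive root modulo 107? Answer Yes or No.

No

φ(107) = 107 − 1 = 106 = 2 · 53.
25 is a primitive root mod 107 iff 25^(φ(107)/q) ≢ 1 for every prime q | φ(107), i.e. q ∈ {2, 53}.
25^53 ≡ 1 (mod 107)  [q = 2: ≡ 1 ✗]
25^2 ≡ 90 (mod 107)  [q = 53: ≢ 1 ✓]
The check at q = 2 fails, so 25 generates a proper subgroup.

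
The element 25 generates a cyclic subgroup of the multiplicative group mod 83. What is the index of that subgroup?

By Lagrange's theorem, ord_83(25) divides φ(83) = 83 − 1 = 82 = 2 · 41.
Divisors of 82: 1, 2, 41, 82.
Evaluate successive powers at the divisors of 82:
25^1 ≡ 25 (mod 83)
25^2 ≡ 44 (mod 83)
25^41 ≡ 1 (mod 83) ✓
So ord_83(25) = 41, hence |⟨25⟩| = 41.
[(Z/83Z)^× : ⟨25⟩] = 82/41 = 2.

2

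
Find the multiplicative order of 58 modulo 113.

112

The order of 58 must divide φ(113) = 113 − 1 = 112 = 2^4 · 7.
Divisors of 112: 1, 2, 4, 7, 8, 14, 16, 28, 56, 112.
Compute 58^d (mod 113) for the divisors d until we hit 1:
58^1 ≡ 58 (mod 113)
58^2 ≡ 87 (mod 113)
58^4 ≡ 111 (mod 113)
58^7 ≡ 78 (mod 113)
58^8 ≡ 4 (mod 113)
58^14 ≡ 95 (mod 113)
58^16 ≡ 16 (mod 113)
58^28 ≡ 98 (mod 113)
58^56 ≡ 112 (mod 113)
58^112 ≡ 1 (mod 113) ✓
Hence ord(58) = 112.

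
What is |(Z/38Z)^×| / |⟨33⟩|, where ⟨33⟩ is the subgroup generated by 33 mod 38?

ord(33) | φ(38) = φ(2)·φ(19) = 1·18 = 18 = 2 · 3^2.
Divisors of 18: 1, 2, 3, 6, 9, 18.
Evaluate successive powers at the divisors of 18:
33^1 ≡ 33 (mod 38)
33^2 ≡ 25 (mod 38)
33^3 ≡ 27 (mod 38)
33^6 ≡ 7 (mod 38)
33^9 ≡ 37 (mod 38)
33^18 ≡ 1 (mod 38) ✓
The order of 33 is 18, so the subgroup it generates has 18 elements.
The index is φ(38) / ord(33) = 18 / 18 = 1.

1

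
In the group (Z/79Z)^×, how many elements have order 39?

24

φ(79) = 79 − 1 = 78 = 2 · 3 · 13.
Since (Z/79Z)^× is cyclic of order 78, the number of elements of order d is φ(d) when d | 78 and 0 otherwise.
39 = 3 · 13 divides 78, and φ(39) = 24.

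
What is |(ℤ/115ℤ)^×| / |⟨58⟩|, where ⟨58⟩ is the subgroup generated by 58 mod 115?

2

By Lagrange's theorem, ord_115(58) divides φ(115) = φ(5·23) = (5−1)·(23−1) = 4·22 = 88 = 2^3 · 11.
Divisors of 88: 1, 2, 4, 8, 11, 22, 44, 88.
Evaluate successive powers at the divisors of 88:
58^1 ≡ 58 (mod 115)
58^2 ≡ 29 (mod 115)
58^4 ≡ 36 (mod 115)
58^8 ≡ 31 (mod 115)
58^11 ≡ 47 (mod 115)
58^22 ≡ 24 (mod 115)
58^44 ≡ 1 (mod 115) ✓
So ord_115(58) = 44, hence |⟨58⟩| = 44.
Index = |(Z/115Z)^×| / |⟨58⟩| = 88 / 44 = 2.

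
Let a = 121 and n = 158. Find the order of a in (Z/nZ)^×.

39

The order of 121 must divide φ(158) = φ(2)·φ(79) = 1·78 = 78 = 2 · 3 · 13.
Divisors of 78: 1, 2, 3, 6, 13, 26, 39, 78.
Test each divisor d:
121^1 ≡ 121 (mod 158)
121^2 ≡ 105 (mod 158)
121^3 ≡ 65 (mod 158)
121^6 ≡ 117 (mod 158)
121^13 ≡ 55 (mod 158)
121^26 ≡ 23 (mod 158)
121^39 ≡ 1 (mod 158) ✓
Therefore the multiplicative order of 121 modulo 158 is 39.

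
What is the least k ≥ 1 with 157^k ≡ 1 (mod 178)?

Since 157 ∈ (Z/178Z)^×, its order divides φ(178) = φ(2)·φ(89) = 1·88 = 88 = 2^3 · 11.
Divisors of 88: 1, 2, 4, 8, 11, 22, 44, 88.
Test each divisor d:
157^1 ≡ 157
157^2 ≡ 85
157^4 ≡ 105
157^8 ≡ 167
157^11 ≡ 55
157^22 ≡ 177
157^44 ≡ 1
Therefore the multiplicative order of 157 modulo 178 is 44.

44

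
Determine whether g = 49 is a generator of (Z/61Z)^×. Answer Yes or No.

No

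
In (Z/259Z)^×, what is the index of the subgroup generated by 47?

36

The order of 47 must divide φ(259) = φ(7·37) = (7−1)·(37−1) = 6·36 = 216 = 2^3 · 3^3.
Divisors of 216: 1, 2, 3, 4, 6, 8, 9, 12, 18, 24, 27, 36, 54, 72, 108, 216.
Check 47^d mod 259 for each divisor in increasing order:
47^1 ≡ 47 (mod 259)
47^2 ≡ 137 (mod 259)
47^3 ≡ 223 (mod 259)
47^4 ≡ 121 (mod 259)
47^6 ≡ 1 (mod 259) ✓
Thus |⟨47⟩| = ord(47) = 6.
The index is φ(259) / ord(47) = 216 / 6 = 36.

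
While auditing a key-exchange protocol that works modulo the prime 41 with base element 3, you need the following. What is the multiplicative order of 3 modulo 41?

8

By Lagrange's theorem, ord_41(3) divides φ(41) = 41 − 1 = 40 = 2^3 · 5.
Divisors of 40: 1, 2, 4, 5, 8, 10, 20, 40.
Test each divisor d:
3^1 ≡ 3 (mod 41)
3^2 ≡ 9 (mod 41)
3^4 ≡ 40 (mod 41)
3^5 ≡ 38 (mod 41)
3^8 ≡ 1 (mod 41) ✓
Hence ord(3) = 8.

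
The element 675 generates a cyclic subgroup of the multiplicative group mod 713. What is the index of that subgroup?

2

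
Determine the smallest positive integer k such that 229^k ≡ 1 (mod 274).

ord(229) | φ(274) = φ(2)·φ(137) = 1·136 = 136 = 2^3 · 17.
Divisors of 136: 1, 2, 4, 8, 17, 34, 68, 136.
Test each divisor d:
229^1 ≡ 229
229^2 ≡ 107
229^4 ≡ 215
229^8 ≡ 193
229^17 ≡ 127
229^34 ≡ 237
229^68 ≡ 273
229^136 ≡ 1
So ord_274(229) = 136.

136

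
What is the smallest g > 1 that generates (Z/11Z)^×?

φ(11) = 11 − 1 = 10 = 2 · 5.
Test candidates g = 2, 3, … against the prime factors q ∈ {2, 5} of φ(11): g is a generator iff g^(10/q) ≢ 1 for every such q.
g = 2: 2^5 ≡ 10; 2^2 ≡ 4 — none is 1, so 2 is a primitive root.
Hence the least primitive root of 11 is 2.

2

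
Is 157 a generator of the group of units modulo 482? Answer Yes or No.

Yes

φ(482) = φ(2)·φ(241) = 1·240 = 240 = 2^4 · 3 · 5.
It suffices to check that the order of 157 is not a proper divisor of 240: compute 157^(240/q) for q ∈ {2, 3, 5}.
157^120 ≡ 481 (mod 482)  [q = 2: ≢ 1 ✓]
157^80 ≡ 225 (mod 482)  [q = 3: ≢ 1 ✓]
157^48 ≡ 205 (mod 482)  [q = 5: ≢ 1 ✓]
Every test exponent gives a nontrivial residue, hence 157 generates the full group.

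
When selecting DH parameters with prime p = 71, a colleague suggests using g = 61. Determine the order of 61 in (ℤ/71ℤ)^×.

70

The order of 61 must divide φ(71) = 71 − 1 = 70 = 2 · 5 · 7.
Divisors of 70: 1, 2, 5, 7, 10, 14, 35, 70.
Evaluate successive powers at the divisors of 70:
61^1 ≡ 61
61^2 ≡ 29
61^5 ≡ 39
61^7 ≡ 66
61^10 ≡ 30
61^14 ≡ 25
61^35 ≡ 70
61^70 ≡ 1
So ord_71(61) = 70.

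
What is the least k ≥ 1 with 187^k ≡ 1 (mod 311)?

155

The order of 187 must divide φ(311) = 311 − 1 = 310 = 2 · 5 · 31.
Divisors of 310: 1, 2, 5, 10, 31, 62, 155, 310.
Check 187^d mod 311 for each divisor in increasing order:
187^1 ≡ 187 (mod 311)
187^2 ≡ 137 (mod 311)
187^5 ≡ 168 (mod 311)
187^10 ≡ 234 (mod 311)
187^31 ≡ 6 (mod 311)
187^62 ≡ 36 (mod 311)
187^155 ≡ 1 (mod 311) ✓
So ord_311(187) = 155.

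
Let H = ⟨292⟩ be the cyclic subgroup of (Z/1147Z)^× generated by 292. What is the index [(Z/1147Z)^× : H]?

12

The order of 292 must divide φ(1147) = φ(31·37) = (31−1)·(37−1) = 30·36 = 1080 = 2^3 · 3^3 · 5.
Divisors of 1080: 1, 2, 3, 4, 5, 6, 8, 9, 10, 12, 15, 18, 20, 24, 27, 30, 36, 40, 45, 54, 60, 72, 90, 108, 120, 135, 180, 216, 270, 360, 540, 1080.
Compute 292^d (mod 1147) for the divisors d until we hit 1:
292^1 ≡ 292 (mod 1147)
292^2 ≡ 386 (mod 1147)
292^3 ≡ 306 (mod 1147)
292^4 ≡ 1033 (mod 1147)
292^5 ≡ 1122 (mod 1147)
292^6 ≡ 729 (mod 1147)
292^8 ≡ 379 (mod 1147)
292^9 ≡ 556 (mod 1147)
292^10 ≡ 625 (mod 1147)
292^12 ≡ 380 (mod 1147)
292^15 ≡ 433 (mod 1147)
292^18 ≡ 593 (mod 1147)
292^20 ≡ 645 (mod 1147)
292^24 ≡ 1025 (mod 1147)
292^27 ≡ 519 (mod 1147)
292^30 ≡ 528 (mod 1147)
292^36 ≡ 667 (mod 1147)
292^40 ≡ 811 (mod 1147)
292^45 ≡ 371 (mod 1147)
292^54 ≡ 963 (mod 1147)
292^60 ≡ 63 (mod 1147)
292^72 ≡ 1000 (mod 1147)
292^90 ≡ 1 (mod 1147) ✓
Thus |⟨292⟩| = ord(292) = 90.
The index is φ(1147) / ord(292) = 1080 / 90 = 12.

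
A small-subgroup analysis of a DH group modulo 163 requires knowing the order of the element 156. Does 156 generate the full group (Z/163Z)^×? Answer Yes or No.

No

φ(163) = 163 − 1 = 162 = 2 · 3^4.
It suffices to check that the order of 156 is not a proper divisor of 162: compute 156^(162/q) for q ∈ {2, 3}.
156^81 ≡ 1 (mod 163)  [q = 2: ≡ 1 ✗]
156^54 ≡ 104 (mod 163)  [q = 3: ≢ 1 ✓]
156^81 ≡ 1 shows ord(156) | 81, strictly less than φ(163); not a primitive root.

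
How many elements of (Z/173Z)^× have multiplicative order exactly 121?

0

φ(173) = 173 − 1 = 172 = 2^2 · 43.
(Z/173Z)^× is cyclic (|G| = 172); a cyclic group of order m has exactly φ(d) elements of each order d | m, and none otherwise.
Since 121 ∤ 172, the count is 0.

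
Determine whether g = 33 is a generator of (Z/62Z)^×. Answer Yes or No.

No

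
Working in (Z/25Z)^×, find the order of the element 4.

By Lagrange's theorem, ord_25(4) divides φ(25) = φ(5^2) = 5·(5−1) = 20 = 2^2 · 5.
Divisors of 20: 1, 2, 4, 5, 10, 20.
Evaluate successive powers at the divisors of 20:
4^1 ≡ 4 (mod 25)
4^2 ≡ 16 (mod 25)
4^4 ≡ 6 (mod 25)
4^5 ≡ 24 (mod 25)
4^10 ≡ 1 (mod 25) ✓
Hence ord(4) = 10.

10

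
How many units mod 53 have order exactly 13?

12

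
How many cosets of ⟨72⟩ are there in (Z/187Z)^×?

8

The order of 72 must divide φ(187) = φ(11·17) = (11−1)·(17−1) = 10·16 = 160 = 2^5 · 5.
Divisors of 160: 1, 2, 4, 5, 8, 10, 16, 20, 32, 40, 80, 160.
Compute 72^d (mod 187) for the divisors d until we hit 1:
72^1 ≡ 72 (mod 187)
72^2 ≡ 135 (mod 187)
72^4 ≡ 86 (mod 187)
72^5 ≡ 21 (mod 187)
72^8 ≡ 103 (mod 187)
72^10 ≡ 67 (mod 187)
72^16 ≡ 137 (mod 187)
72^20 ≡ 1 (mod 187) ✓
Thus |⟨72⟩| = ord(72) = 20.
[(Z/187Z)^× : ⟨72⟩] = 160/20 = 8.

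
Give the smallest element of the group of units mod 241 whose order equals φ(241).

φ(241) = 241 − 1 = 240 = 2^4 · 3 · 5.
g is a primitive root iff g^(240/q) ≢ 1 (mod 241) for each prime q ∈ {2, 3, 5}.
g = 2: 2^120 ≡ 1 — hits 1, so not a primitive root.
g = 3: 3^120 ≡ 1 — hits 1, so not a primitive root.
g = 4: 4^120 ≡ 1 — hits 1, so not a primitive root.
g = 5: 5^120 ≡ 1 — hits 1, so not a primitive root.
g = 6: 6^120 ≡ 1 — hits 1, so not a primitive root.
g = 7: 7^120 ≡ 240; 7^80 ≡ 15; 7^48 ≡ 91 — none is 1, so 7 is a primitive root.
Hence the least primitive root of 241 is 7.

7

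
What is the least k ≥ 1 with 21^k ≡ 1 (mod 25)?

5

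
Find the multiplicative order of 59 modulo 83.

41

Since 59 ∈ (Z/83Z)^×, its order divides φ(83) = 83 − 1 = 82 = 2 · 41.
Divisors of 82: 1, 2, 41, 82.
Test each divisor d:
59^1 ≡ 59 (mod 83)
59^2 ≡ 78 (mod 83)
59^41 ≡ 1 (mod 83) ✓
Therefore the multiplicative order of 59 modulo 83 is 41.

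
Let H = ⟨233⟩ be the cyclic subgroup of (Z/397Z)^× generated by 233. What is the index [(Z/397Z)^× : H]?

The order of 233 must divide φ(397) = 397 − 1 = 396 = 2^2 · 3^2 · 11.
Divisors of 396: 1, 2, 3, 4, 6, 9, 11, 12, 18, 22, 33, 36, 44, 66, 99, 132, 198, 396.
Compute 233^d (mod 397) for the divisors d until we hit 1:
233^1 ≡ 233 (mod 397)
233^2 ≡ 297 (mod 397)
233^3 ≡ 123 (mod 397)
233^4 ≡ 75 (mod 397)
233^6 ≡ 43 (mod 397)
233^9 ≡ 128 (mod 397)
233^11 ≡ 301 (mod 397)
233^12 ≡ 261 (mod 397)
233^18 ≡ 107 (mod 397)
233^22 ≡ 85 (mod 397)
233^33 ≡ 177 (mod 397)
233^36 ≡ 333 (mod 397)
233^44 ≡ 79 (mod 397)
233^66 ≡ 363 (mod 397)
233^99 ≡ 334 (mod 397)
233^132 ≡ 362 (mod 397)
233^198 ≡ 396 (mod 397)
233^396 ≡ 1 (mod 397) ✓
Thus |⟨233⟩| = ord(233) = 396.
Index = |(Z/397Z)^×| / |⟨233⟩| = 396 / 396 = 1.

1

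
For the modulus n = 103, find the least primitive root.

5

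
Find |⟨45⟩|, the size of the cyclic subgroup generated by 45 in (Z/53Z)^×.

52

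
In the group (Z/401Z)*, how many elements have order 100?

40

φ(401) = 401 − 1 = 400 = 2^4 · 5^2.
Since (Z/401Z)^× is cyclic of order 400, the number of elements of order d is φ(d) when d | 400 and 0 otherwise.
100 = 2^2 · 5^2 divides 400, and φ(100) = 40.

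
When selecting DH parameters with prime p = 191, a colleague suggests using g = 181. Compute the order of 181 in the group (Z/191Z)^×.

190

Since 181 ∈ (Z/191Z)^×, its order divides φ(191) = 191 − 1 = 190 = 2 · 5 · 19.
Divisors of 190: 1, 2, 5, 10, 19, 38, 95, 190.
Compute 181^d (mod 191) for the divisors d until we hit 1:
181^1 ≡ 181 (mod 191)
181^2 ≡ 100 (mod 191)
181^5 ≡ 84 (mod 191)
181^10 ≡ 180 (mod 191)
181^19 ≡ 7 (mod 191)
181^38 ≡ 49 (mod 191)
181^95 ≡ 190 (mod 191)
181^190 ≡ 1 (mod 191) ✓
Therefore the multiplicative order of 181 modulo 191 is 190.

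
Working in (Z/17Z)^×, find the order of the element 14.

16

By Lagrange's theorem, ord_17(14) divides φ(17) = 17 − 1 = 16 = 2^4.
Divisors of 16: 1, 2, 4, 8, 16.
Test each divisor d:
14^1 ≡ 14
14^2 ≡ 9
14^4 ≡ 13
14^8 ≡ 16
14^16 ≡ 1
Hence ord(14) = 16.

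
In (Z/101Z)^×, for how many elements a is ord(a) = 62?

0

φ(101) = 101 − 1 = 100 = 2^2 · 5^2.
(Z/101Z)^× is cyclic (|G| = 100); a cyclic group of order m has exactly φ(d) elements of each order d | m, and none otherwise.
Since 62 ∤ 100, the count is 0.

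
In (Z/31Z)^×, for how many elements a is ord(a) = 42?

0

φ(31) = 31 − 1 = 30 = 2 · 3 · 5.
In a cyclic group of order 30, there are φ(d) elements of order d for each divisor d of 30, and zero for non-divisors.
42 does not divide 30, so no element of (Z/31Z)^× has order 42.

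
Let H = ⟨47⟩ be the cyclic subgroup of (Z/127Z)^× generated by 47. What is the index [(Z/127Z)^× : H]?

6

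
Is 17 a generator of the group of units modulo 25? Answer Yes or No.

φ(25) = φ(5^2) = 5·(5−1) = 20 = 2^2 · 5.
17 is a primitive root mod 25 iff 17^(φ(25)/q) ≢ 1 for every prime q | φ(25), i.e. q ∈ {2, 5}.
17^10 ≡ 24 (mod 25)  [q = 2: ≢ 1 ✓]
17^4 ≡ 21 (mod 25)  [q = 5: ≢ 1 ✓]
None equal 1, so ord_25(17) = 20: 17 is a primitive root.

Yes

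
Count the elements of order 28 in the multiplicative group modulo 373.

φ(373) = 373 − 1 = 372 = 2^2 · 3 · 31.
Since (Z/373Z)^× is cyclic of order 372, the number of elements of order d is φ(d) when d | 372 and 0 otherwise.
Since 28 ∤ 372, the count is 0.

0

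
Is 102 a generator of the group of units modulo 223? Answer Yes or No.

Yes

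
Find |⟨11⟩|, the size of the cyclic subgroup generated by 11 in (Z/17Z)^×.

Since 11 ∈ (Z/17Z)^×, its order divides φ(17) = 17 − 1 = 16 = 2^4.
Divisors of 16: 1, 2, 4, 8, 16.
Evaluate successive powers at the divisors of 16:
11^1 ≡ 11 (mod 17)
11^2 ≡ 2 (mod 17)
11^4 ≡ 4 (mod 17)
11^8 ≡ 16 (mod 17)
11^16 ≡ 1 (mod 17) ✓
Therefore the multiplicative order of 11 modulo 17 is 16.

16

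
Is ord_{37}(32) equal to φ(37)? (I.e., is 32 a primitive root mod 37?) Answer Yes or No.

φ(37) = 37 − 1 = 36 = 2^2 · 3^2.
32 is a primitive root mod 37 iff 32^(φ(37)/q) ≢ 1 for every prime q | φ(37), i.e. q ∈ {2, 3}.
32^18 ≡ 36 (mod 37)  [q = 2: ≢ 1 ✓]
32^12 ≡ 10 (mod 37)  [q = 3: ≢ 1 ✓]
None equal 1, so ord_37(32) = 36: 32 is a primitive root.

Yes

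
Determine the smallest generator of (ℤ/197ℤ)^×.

φ(197) = 197 − 1 = 196 = 2^2 · 7^2.
g is a primitive root iff g^(196/q) ≢ 1 (mod 197) for each prime q ∈ {2, 7}.
g = 2: 2^98 ≡ 196; 2^28 ≡ 104 — none is 1, so 2 is a primitive root.
So 2 is the smallest generator of (Z/197Z)^×.

2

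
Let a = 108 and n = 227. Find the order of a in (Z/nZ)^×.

113

The order of 108 must divide φ(227) = 227 − 1 = 226 = 2 · 113.
Divisors of 226: 1, 2, 113, 226.
Compute 108^d (mod 227) for the divisors d until we hit 1:
108^1 ≡ 108 (mod 227)
108^2 ≡ 87 (mod 227)
108^113 ≡ 1 (mod 227) ✓
Hence ord(108) = 113.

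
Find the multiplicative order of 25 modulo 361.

171

The order of 25 must divide φ(361) = φ(19^2) = 19·(19−1) = 342 = 2 · 3^2 · 19.
Divisors of 342: 1, 2, 3, 6, 9, 18, 19, 38, 57, 114, 171, 342.
Test each divisor d:
25^1 ≡ 25
25^2 ≡ 264
25^3 ≡ 102
25^6 ≡ 296
25^9 ≡ 229
25^18 ≡ 96
25^19 ≡ 234
25^38 ≡ 245
25^57 ≡ 292
25^114 ≡ 68
25^171 ≡ 1
Therefore the multiplicative order of 25 modulo 361 is 171.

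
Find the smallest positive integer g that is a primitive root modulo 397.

φ(397) = 397 − 1 = 396 = 2^2 · 3^2 · 11.
Test candidates g = 2, 3, … against the prime factors q ∈ {2, 3, 11} of φ(397): g is a generator iff g^(396/q) ≢ 1 for every such q.
g = 2: 2^198 ≡ 396; 2^132 ≡ 1 — hits 1, so not a primitive root.
g = 3: 3^198 ≡ 1 — hits 1, so not a primitive root.
g = 4: 4^198 ≡ 1 — hits 1, so not a primitive root.
g = 5: 5^198 ≡ 396; 5^132 ≡ 362; 5^36 ≡ 290 — none is 1, so 5 is a primitive root.
Hence the least primitive root of 397 is 5.

5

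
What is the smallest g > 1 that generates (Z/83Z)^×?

2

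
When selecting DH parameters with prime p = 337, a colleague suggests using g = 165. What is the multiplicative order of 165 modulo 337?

24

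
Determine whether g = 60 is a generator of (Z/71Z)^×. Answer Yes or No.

No

φ(71) = 71 − 1 = 70 = 2 · 5 · 7.
60 is a primitive root mod 71 iff 60^(φ(71)/q) ≢ 1 for every prime q | φ(71), i.e. q ∈ {2, 5, 7}.
60^35 ≡ 1 (mod 71)  [q = 2: ≡ 1 ✗]
60^14 ≡ 54 (mod 71)  [q = 5: ≢ 1 ✓]
60^10 ≡ 32 (mod 71)  [q = 7: ≢ 1 ✓]
The check at q = 2 fails, so 60 generates a proper subgroup.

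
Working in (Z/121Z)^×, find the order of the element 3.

The order of 3 must divide φ(121) = φ(11^2) = 11·(11−1) = 110 = 2 · 5 · 11.
Divisors of 110: 1, 2, 5, 10, 11, 22, 55, 110.
Compute 3^d (mod 121) for the divisors d until we hit 1:
3^1 ≡ 3 (mod 121)
3^2 ≡ 9 (mod 121)
3^5 ≡ 1 (mod 121) ✓
So ord_121(3) = 5.

5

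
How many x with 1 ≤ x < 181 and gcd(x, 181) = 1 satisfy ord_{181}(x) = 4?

2

φ(181) = 181 − 1 = 180 = 2^2 · 3^2 · 5.
(Z/181Z)^× is cyclic (|G| = 180); a cyclic group of order m has exactly φ(d) elements of each order d | m, and none otherwise.
4 = 2^2 divides 180, and φ(4) = 2.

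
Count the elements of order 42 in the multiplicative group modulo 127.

12

φ(127) = 127 − 1 = 126 = 2 · 3^2 · 7.
(Z/127Z)^× is cyclic (|G| = 126); a cyclic group of order m has exactly φ(d) elements of each order d | m, and none otherwise.
42 = 2 · 3 · 7 divides 126, and φ(42) = 12.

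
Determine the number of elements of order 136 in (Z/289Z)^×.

64

φ(289) = φ(17^2) = 17·(17−1) = 272 = 2^4 · 17.
(Z/289Z)^× is cyclic (|G| = 272); a cyclic group of order m has exactly φ(d) elements of each order d | m, and none otherwise.
136 = 2^3 · 17 divides 272, and φ(136) = 64.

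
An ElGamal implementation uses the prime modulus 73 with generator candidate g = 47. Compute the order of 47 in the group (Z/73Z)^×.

Since 47 ∈ (Z/73Z)^×, its order divides φ(73) = 73 − 1 = 72 = 2^3 · 3^2.
Divisors of 72: 1, 2, 3, 4, 6, 8, 9, 12, 18, 24, 36, 72.
Evaluate successive powers at the divisors of 72:
47^1 ≡ 47 (mod 73)
47^2 ≡ 19 (mod 73)
47^3 ≡ 17 (mod 73)
47^4 ≡ 69 (mod 73)
47^6 ≡ 70 (mod 73)
47^8 ≡ 16 (mod 73)
47^9 ≡ 22 (mod 73)
47^12 ≡ 9 (mod 73)
47^18 ≡ 46 (mod 73)
47^24 ≡ 8 (mod 73)
47^36 ≡ 72 (mod 73)
47^72 ≡ 1 (mod 73) ✓
The smallest such exponent is 72, so the order of 47 is 72.

72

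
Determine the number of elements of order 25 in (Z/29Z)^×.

0

φ(29) = 29 − 1 = 28 = 2^2 · 7.
In a cyclic group of order 28, there are φ(d) elements of order d for each divisor d of 28, and zero for non-divisors.
25 does not divide 28, so no element of (Z/29Z)^× has order 25.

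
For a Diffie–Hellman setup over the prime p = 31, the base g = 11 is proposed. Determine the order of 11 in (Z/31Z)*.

30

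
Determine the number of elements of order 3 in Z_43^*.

φ(43) = 43 − 1 = 42 = 2 · 3 · 7.
(Z/43Z)^× is cyclic (|G| = 42); a cyclic group of order m has exactly φ(d) elements of each order d | m, and none otherwise.
3 | 42, and φ(3) = 3 − 1 = 2.

2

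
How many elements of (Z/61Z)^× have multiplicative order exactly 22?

0

φ(61) = 61 − 1 = 60 = 2^2 · 3 · 5.
Since (Z/61Z)^× is cyclic of order 60, the number of elements of order d is φ(d) when d | 60 and 0 otherwise.
22 does not divide 60, so no element of (Z/61Z)^× has order 22.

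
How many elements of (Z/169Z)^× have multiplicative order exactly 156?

48

φ(169) = φ(13^2) = 13·(13−1) = 156 = 2^2 · 3 · 13.
Since (Z/169Z)^× is cyclic of order 156, the number of elements of order d is φ(d) when d | 156 and 0 otherwise.
156 = 2^2 · 3 · 13 divides 156, and φ(156) = 48.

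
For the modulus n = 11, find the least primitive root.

φ(11) = 11 − 1 = 10 = 2 · 5.
g is a primitive root iff g^(10/q) ≢ 1 (mod 11) for each prime q ∈ {2, 5}.
g = 2: 2^5 ≡ 10; 2^2 ≡ 4 — none is 1, so 2 is a primitive root.
The smallest primitive root modulo 11 is 2.

2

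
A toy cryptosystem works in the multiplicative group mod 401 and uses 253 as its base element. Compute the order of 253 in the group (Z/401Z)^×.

ord(253) | φ(401) = 401 − 1 = 400 = 2^4 · 5^2.
Divisors of 400: 1, 2, 4, 5, 8, 10, 16, 20, 25, 40, 50, 80, 100, 200, 400.
Test each divisor d:
253^1 ≡ 253 (mod 401)
253^2 ≡ 250 (mod 401)
253^4 ≡ 345 (mod 401)
253^5 ≡ 268 (mod 401)
253^8 ≡ 329 (mod 401)
253^10 ≡ 45 (mod 401)
253^16 ≡ 372 (mod 401)
253^20 ≡ 20 (mod 401)
253^25 ≡ 147 (mod 401)
253^40 ≡ 400 (mod 401)
253^50 ≡ 356 (mod 401)
253^80 ≡ 1 (mod 401) ✓
The smallest such exponent is 80, so the order of 253 is 80.

80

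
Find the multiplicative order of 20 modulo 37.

The order of 20 must divide φ(37) = 37 − 1 = 36 = 2^2 · 3^2.
Divisors of 36: 1, 2, 3, 4, 6, 9, 12, 18, 36.
Evaluate successive powers at the divisors of 36:
20^1 ≡ 20
20^2 ≡ 30
20^3 ≡ 8
20^4 ≡ 12
20^6 ≡ 27
20^9 ≡ 31
20^12 ≡ 26
20^18 ≡ 36
20^36 ≡ 1
The smallest such exponent is 36, so the order of 20 is 36.

36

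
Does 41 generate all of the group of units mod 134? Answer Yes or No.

Yes

φ(134) = φ(2)·φ(67) = 1·66 = 66 = 2 · 3 · 11.
41 is a primitive root mod 134 iff 41^(φ(134)/q) ≢ 1 for every prime q | φ(134), i.e. q ∈ {2, 3, 11}.
41^33 ≡ 133 (mod 134)  [q = 2: ≢ 1 ✓]
41^22 ≡ 29 (mod 134)  [q = 3: ≢ 1 ✓]
41^6 ≡ 15 (mod 134)  [q = 11: ≢ 1 ✓]
All checks pass, so 41 has order 66 and is a primitive root modulo 134.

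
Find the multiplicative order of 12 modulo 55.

4

Since 12 ∈ (Z/55Z)^×, its order divides φ(55) = φ(5·11) = (5−1)·(11−1) = 4·10 = 40 = 2^3 · 5.
Divisors of 40: 1, 2, 4, 5, 8, 10, 20, 40.
Test each divisor d:
12^1 ≡ 12 (mod 55)
12^2 ≡ 34 (mod 55)
12^4 ≡ 1 (mod 55) ✓
So ord_55(12) = 4.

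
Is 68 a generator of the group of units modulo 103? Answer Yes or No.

No

φ(103) = 103 − 1 = 102 = 2 · 3 · 17.
An element g generates (Z/103Z)^× iff g^(102/q) ≢ 1 (mod 103) for each prime q ∈ {2, 3, 17}.
68^51 ≡ 1 (mod 103)  [q = 2: ≡ 1 ✗]
68^34 ≡ 46 (mod 103)  [q = 3: ≢ 1 ✓]
68^6 ≡ 8 (mod 103)  [q = 17: ≢ 1 ✓]
The check at q = 2 fails, so 68 generates a proper subgroup.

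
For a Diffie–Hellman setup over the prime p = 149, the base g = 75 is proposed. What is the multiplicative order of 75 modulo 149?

148

ord(75) | φ(149) = 149 − 1 = 148 = 2^2 · 37.
Divisors of 148: 1, 2, 4, 37, 74, 148.
Compute 75^d (mod 149) for the divisors d until we hit 1:
75^1 ≡ 75
75^2 ≡ 112
75^4 ≡ 28
75^37 ≡ 44
75^74 ≡ 148
75^148 ≡ 1
The smallest such exponent is 148, so the order of 75 is 148.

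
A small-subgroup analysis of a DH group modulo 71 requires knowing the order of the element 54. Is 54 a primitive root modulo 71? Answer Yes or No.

φ(71) = 71 − 1 = 70 = 2 · 5 · 7.
It suffices to check that the order of 54 is not a proper divisor of 70: compute 54^(70/q) for q ∈ {2, 5, 7}.
54^35 ≡ 1 (mod 71)  [q = 2: ≡ 1 ✗]
54^14 ≡ 25 (mod 71)  [q = 5: ≢ 1 ✓]
54^10 ≡ 1 (mod 71)  [q = 7: ≡ 1 ✗]
Since 54^35 ≡ 1, the order of 54 divides 35 < 70, so 54 is not a primitive root.

No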